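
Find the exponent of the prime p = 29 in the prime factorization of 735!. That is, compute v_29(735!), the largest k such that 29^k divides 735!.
v_29(735!) = 25

Legendre's formula: v_p(n!) = Σ_{k ≥ 1} ⌊n / p^k⌋. For p = 29, n = 735, the terms are:
  ⌊735/29^1⌋ = ⌊735/29⌋ = 25
(the next term ⌊735/29^2⌋ = 0, terminating the sum). Summing: v_29(735!) = 25 = 25.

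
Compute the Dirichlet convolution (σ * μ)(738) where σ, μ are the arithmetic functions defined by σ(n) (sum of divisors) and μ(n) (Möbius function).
(σ * μ)(738) = 738

Divisors of 738: [1, 2, 3, 6, 9, 18, 41, 82, 123, 246, 369, 738]. For each d | 738:
  d = 1: σ(1) · μ(738/1) = 1 · 0 = 0
  d = 2: σ(2) · μ(738/2) = 3 · 0 = 0
  d = 3: σ(3) · μ(738/3) = 4 · -1 = -4
  d = 6: σ(6) · μ(738/6) = 12 · 1 = 12
  d = 9: σ(9) · μ(738/9) = 13 · 1 = 13
  d = 18: σ(18) · μ(738/18) = 39 · -1 = -39
  d = 41: σ(41) · μ(738/41) = 42 · 0 = 0
  d = 82: σ(82) · μ(738/82) = 126 · 0 = 0
  d = 123: σ(123) · μ(738/123) = 168 · 1 = 168
  d = 246: σ(246) · μ(738/246) = 504 · -1 = -504
  d = 369: σ(369) · μ(738/369) = 546 · -1 = -546
  d = 738: σ(738) · μ(738/738) = 1638 · 1 = 1638
Summing: (σ * μ)(738) = 0 + 0 + -4 + 12 + 13 + -39 + 0 + 0 + 168 + -504 + -546 + 1638 = 738.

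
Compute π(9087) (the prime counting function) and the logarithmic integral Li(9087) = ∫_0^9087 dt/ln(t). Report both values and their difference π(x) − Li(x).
π(9087) = 1127;  Li(9087) ≈ 1146.50;  π(x) − Li(x) ≈ -19.50.

Direct count of primes ≤ 9087 gives π(9087) = 1127. Numerical evaluation of the logarithmic integral gives Li(9087) ≈ 1146.50. The difference π(x) − Li(x) ≈ -19.50 is typically negative for small/moderate x (Li(x) overestimates), though Littlewood's theorem shows this sign changes infinitely often.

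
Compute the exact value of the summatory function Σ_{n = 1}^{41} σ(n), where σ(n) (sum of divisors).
Σ_{n ≤ 41} σ(n) = 1384

Compute σ(n) for each 1 ≤ n ≤ 41: σ(1) = 1, σ(2) = 3, σ(3) = 4, σ(4) = 7, σ(5) = 6, σ(6) = 12, σ(7) = 8, σ(8) = 15, σ(9) = 13, σ(10) = 18, σ(11) = 12, σ(12) = 28, σ(13) = 14, σ(14) = 24, σ(15) = 24, σ(16) = 31, σ(17) = 18, σ(18) = 39, σ(19) = 20, σ(20) = 42, σ(21) = 32, σ(22) = 36, σ(23) = 24, σ(24) = 60, σ(25) = 31, σ(26) = 42, σ(27) = 40, σ(28) = 56, σ(29) = 30, σ(30) = 72, σ(31) = 32, σ(32) = 63, σ(33) = 48, σ(34) = 54, σ(35) = 48, σ(36) = 91, σ(37) = 38, σ(38) = 60, σ(39) = 56, σ(40) = 90, σ(41) = 42. Summing all 41 values: 1384. (Average order: Σ_{n ≤ x} σ(n) ~ (π²/12) x². For x = 41, (π²/12)·41² ≈ 1382.57.)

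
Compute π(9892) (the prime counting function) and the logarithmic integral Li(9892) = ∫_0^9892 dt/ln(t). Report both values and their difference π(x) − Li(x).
π(9892) = 1220;  Li(9892) ≈ 1234.40;  π(x) − Li(x) ≈ -14.40.

Direct count of primes ≤ 9892 gives π(9892) = 1220. Numerical evaluation of the logarithmic integral gives Li(9892) ≈ 1234.40. The difference π(x) − Li(x) ≈ -14.40 is typically negative for small/moderate x (Li(x) overestimates), though Littlewood's theorem shows this sign changes infinitely often.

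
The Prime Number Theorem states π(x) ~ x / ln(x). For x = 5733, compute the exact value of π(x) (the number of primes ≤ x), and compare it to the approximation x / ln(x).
π(5733) = 753;  x/ln(x) ≈ 662.47;  relative error ≈ 12.02%.

Directly count primes up to 5733: π(5733) = 753. The PNT approximation gives 5733/ln(5733) ≈ 5733/8.65399 ≈ 662.47. Relative error (π(x) − x/ln(x)) / π(x) ≈ 12.02%; the approximation is known to undercount slightly (Li(x) is a better estimate).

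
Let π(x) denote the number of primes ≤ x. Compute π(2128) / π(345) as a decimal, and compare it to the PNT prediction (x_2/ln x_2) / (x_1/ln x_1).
π(2128)/π(345) = 319/68 ≈ 4.6912;  PNT prediction ≈ 4.7036.

π(345) = 68 and π(2128) = 319, so π(2128)/π(345) ≈ 4.6912. The PNT-predicted ratio is (2128/ln(2128)) / (345/ln(345)) ≈ 4.7036. The two agree to within a few percent, as expected.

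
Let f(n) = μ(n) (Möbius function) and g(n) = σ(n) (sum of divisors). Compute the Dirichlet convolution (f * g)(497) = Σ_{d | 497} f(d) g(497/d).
(μ * σ)(497) = 497

Divisors of 497: [1, 7, 71, 497]. For each d | 497:
  d = 1: μ(1) · σ(497/1) = 1 · 576 = 576
  d = 7: μ(7) · σ(497/7) = -1 · 72 = -72
  d = 71: μ(71) · σ(497/71) = -1 · 8 = -8
  d = 497: μ(497) · σ(497/497) = 1 · 1 = 1
Summing: (μ * σ)(497) = 576 + -72 + -8 + 1 = 497.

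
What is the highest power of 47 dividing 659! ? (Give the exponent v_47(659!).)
v_47(659!) = 14

Legendre's formula: v_p(n!) = Σ_{k ≥ 1} ⌊n / p^k⌋. For p = 47, n = 659, the terms are:
  ⌊659/47^1⌋ = ⌊659/47⌋ = 14
(the next term ⌊659/47^2⌋ = 0, terminating the sum). Summing: v_47(659!) = 14 = 14.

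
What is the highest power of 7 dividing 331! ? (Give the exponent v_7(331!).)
v_7(331!) = 53

Legendre's formula: v_p(n!) = Σ_{k ≥ 1} ⌊n / p^k⌋. For p = 7, n = 331, the terms are:
  ⌊331/7^1⌋ = ⌊331/7⌋ = 47
  ⌊331/7^2⌋ = ⌊331/49⌋ = 6
(the next term ⌊331/7^3⌋ = 0, terminating the sum). Summing: v_7(331!) = 47 + 6 = 53.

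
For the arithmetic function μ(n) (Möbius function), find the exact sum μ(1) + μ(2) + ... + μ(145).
Σ_{n ≤ 145} μ(n) = 0

Compute μ(n) for each 1 ≤ n ≤ 145: μ(1) = 1, μ(2) = -1, μ(3) = -1, μ(4) = 0, μ(5) = -1, μ(6) = 1, μ(7) = -1, μ(8) = 0, μ(9) = 0, μ(10) = 1, μ(11) = -1, μ(12) = 0, μ(13) = -1, μ(14) = 1, μ(15) = 1, μ(16) = 0, μ(17) = -1, μ(18) = 0, μ(19) = -1, μ(20) = 0, μ(21) = 1, μ(22) = 1, μ(23) = -1, μ(24) = 0, μ(25) = 0, μ(26) = 1, μ(27) = 0, μ(28) = 0, μ(29) = -1, μ(30) = -1, μ(31) = -1, μ(32) = 0, μ(33) = 1, μ(34) = 1, μ(35) = 1, μ(36) = 0, μ(37) = -1, μ(38) = 1, μ(39) = 1, μ(40) = 0, μ(41) = -1, μ(42) = -1, μ(43) = -1, μ(44) = 0, μ(45) = 0, μ(46) = 1, μ(47) = -1, μ(48) = 0, μ(49) = 0, μ(50) = 0, μ(51) = 1, μ(52) = 0, μ(53) = -1, μ(54) = 0, μ(55) = 1, μ(56) = 0, μ(57) = 1, μ(58) = 1, μ(59) = -1, μ(60) = 0, μ(61) = -1, μ(62) = 1, μ(63) = 0, μ(64) = 0, μ(65) = 1, μ(66) = -1, μ(67) = -1, μ(68) = 0, μ(69) = 1, μ(70) = -1, μ(71) = -1, μ(72) = 0, μ(73) = -1, μ(74) = 1, μ(75) = 0, μ(76) = 0, μ(77) = 1, μ(78) = -1, μ(79) = -1, μ(80) = 0, μ(81) = 0, μ(82) = 1, μ(83) = -1, μ(84) = 0, μ(85) = 1, μ(86) = 1, μ(87) = 1, μ(88) = 0, μ(89) = -1, μ(90) = 0, μ(91) = 1, μ(92) = 0, μ(93) = 1, μ(94) = 1, μ(95) = 1, μ(96) = 0, μ(97) = -1, μ(98) = 0, μ(99) = 0, μ(100) = 0, μ(101) = -1, μ(102) = -1, μ(103) = -1, μ(104) = 0, μ(105) = -1, μ(106) = 1, μ(107) = -1, μ(108) = 0, μ(109) = -1, μ(110) = -1, μ(111) = 1, μ(112) = 0, μ(113) = -1, μ(114) = -1, μ(115) = 1, μ(116) = 0, μ(117) = 0, μ(118) = 1, μ(119) = 1, μ(120) = 0, μ(121) = 0, μ(122) = 1, μ(123) = 1, μ(124) = 0, μ(125) = 0, μ(126) = 0, μ(127) = -1, μ(128) = 0, μ(129) = 1, μ(130) = -1, μ(131) = -1, μ(132) = 0, μ(133) = 1, μ(134) = 1, μ(135) = 0, μ(136) = 0, μ(137) = -1, μ(138) = -1, μ(139) = -1, μ(140) = 0, μ(141) = 1, μ(142) = 1, μ(143) = 1, μ(144) = 0, μ(145) = 1. Summing all 145 values: 0. (Mertens function M(x) = Σ_{n ≤ x} μ(n); on average M(x) should be small (PNT ⟺ M(x) = o(x)).)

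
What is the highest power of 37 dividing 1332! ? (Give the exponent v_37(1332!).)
v_37(1332!) = 36

Legendre's formula: v_p(n!) = Σ_{k ≥ 1} ⌊n / p^k⌋. For p = 37, n = 1332, the terms are:
  ⌊1332/37^1⌋ = ⌊1332/37⌋ = 36
(the next term ⌊1332/37^2⌋ = 0, terminating the sum). Summing: v_37(1332!) = 36 = 36.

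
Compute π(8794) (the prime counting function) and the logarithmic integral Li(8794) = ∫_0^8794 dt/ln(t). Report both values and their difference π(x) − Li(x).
π(8794) = 1095;  Li(8794) ≈ 1114.30;  π(x) − Li(x) ≈ -19.30.

Direct count of primes ≤ 8794 gives π(8794) = 1095. Numerical evaluation of the logarithmic integral gives Li(8794) ≈ 1114.30. The difference π(x) − Li(x) ≈ -19.30 is typically negative for small/moderate x (Li(x) overestimates), though Littlewood's theorem shows this sign changes infinitely often.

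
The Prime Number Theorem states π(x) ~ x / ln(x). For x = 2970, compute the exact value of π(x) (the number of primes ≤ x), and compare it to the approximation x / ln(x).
π(2970) = 428;  x/ln(x) ≈ 371.42;  relative error ≈ 13.22%.

Directly count primes up to 2970: π(2970) = 428. The PNT approximation gives 2970/ln(2970) ≈ 2970/7.99632 ≈ 371.42. Relative error (π(x) − x/ln(x)) / π(x) ≈ 13.22%; the approximation is known to undercount slightly (Li(x) is a better estimate).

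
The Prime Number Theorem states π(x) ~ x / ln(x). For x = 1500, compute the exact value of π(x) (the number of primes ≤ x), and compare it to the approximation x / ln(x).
π(1500) = 239;  x/ln(x) ≈ 205.11;  relative error ≈ 14.18%.

Directly count primes up to 1500: π(1500) = 239. The PNT approximation gives 1500/ln(1500) ≈ 1500/7.31322 ≈ 205.11. Relative error (π(x) − x/ln(x)) / π(x) ≈ 14.18%; the approximation is known to undercount slightly (Li(x) is a better estimate).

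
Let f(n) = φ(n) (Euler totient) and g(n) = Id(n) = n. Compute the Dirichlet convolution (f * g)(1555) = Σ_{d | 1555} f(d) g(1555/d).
(φ * Id)(1555) = 5589

Divisors of 1555: [1, 5, 311, 1555]. For each d | 1555:
  d = 1: φ(1) · Id(1555/1) = 1 · 1555 = 1555
  d = 5: φ(5) · Id(1555/5) = 4 · 311 = 1244
  d = 311: φ(311) · Id(1555/311) = 310 · 5 = 1550
  d = 1555: φ(1555) · Id(1555/1555) = 1240 · 1 = 1240
Summing: (φ * Id)(1555) = 1555 + 1244 + 1550 + 1240 = 5589.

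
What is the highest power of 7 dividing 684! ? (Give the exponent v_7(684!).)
v_7(684!) = 111

Legendre's formula: v_p(n!) = Σ_{k ≥ 1} ⌊n / p^k⌋. For p = 7, n = 684, the terms are:
  ⌊684/7^1⌋ = ⌊684/7⌋ = 97
  ⌊684/7^2⌋ = ⌊684/49⌋ = 13
  ⌊684/7^3⌋ = ⌊684/343⌋ = 1
(the next term ⌊684/7^4⌋ = 0, terminating the sum). Summing: v_7(684!) = 97 + 13 + 1 = 111.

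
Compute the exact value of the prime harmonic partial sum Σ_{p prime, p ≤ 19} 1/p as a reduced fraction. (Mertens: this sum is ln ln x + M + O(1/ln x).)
Σ 1/p = 14117683/9699690

π(19) = 8, so the primes ≤ 19 are [2, 3, 5, 7, 11, 13, 17, 19]. Summing 1/p over these primes: 14117683/9699690 ≈ 1.4555. Mertens estimate ln ln(19) + 0.2615 ≈ 1.3414.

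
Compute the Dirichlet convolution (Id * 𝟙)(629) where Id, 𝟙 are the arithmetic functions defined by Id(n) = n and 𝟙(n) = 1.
(Id * 𝟙)(629) = 684

Divisors of 629: [1, 17, 37, 629]. For each d | 629:
  d = 1: Id(1) · 𝟙(629/1) = 1 · 1 = 1
  d = 17: Id(17) · 𝟙(629/17) = 17 · 1 = 17
  d = 37: Id(37) · 𝟙(629/37) = 37 · 1 = 37
  d = 629: Id(629) · 𝟙(629/629) = 629 · 1 = 629
Summing: (Id * 𝟙)(629) = 1 + 17 + 37 + 629 = 684.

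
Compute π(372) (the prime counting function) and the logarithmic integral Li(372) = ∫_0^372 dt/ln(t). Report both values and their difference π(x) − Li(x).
π(372) = 73;  Li(372) ≈ 80.72;  π(x) − Li(x) ≈ -7.72.

Direct count of primes ≤ 372 gives π(372) = 73. Numerical evaluation of the logarithmic integral gives Li(372) ≈ 80.72. The difference π(x) − Li(x) ≈ -7.72 is typically negative for small/moderate x (Li(x) overestimates), though Littlewood's theorem shows this sign changes infinitely often.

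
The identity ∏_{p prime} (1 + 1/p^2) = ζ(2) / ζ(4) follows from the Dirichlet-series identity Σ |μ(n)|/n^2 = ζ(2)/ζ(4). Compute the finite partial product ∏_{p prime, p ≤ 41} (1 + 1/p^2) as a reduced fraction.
∏ = 15660474728144000000/10354486835212066701

The primes p ≤ 41 are [2, 3, 5, 7, 11, 13, 17, 19, 23, 29, 31, 37, 41]. For each, (1 + 1/p^2) = (p^2 + 1)/p^2. Multiplying these fractions over p ∈ [2, 3, 5, 7, 11, 13, 17, 19, 23, 29, 31, 37, 41] gives 15660474728144000000/10354486835212066701. (In the limit P → ∞ this tends to ζ(2)/ζ(4).)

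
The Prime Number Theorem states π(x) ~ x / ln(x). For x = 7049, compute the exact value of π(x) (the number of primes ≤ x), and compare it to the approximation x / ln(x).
π(7049) = 906;  x/ln(x) ≈ 795.54;  relative error ≈ 12.19%.

Directly count primes up to 7049: π(7049) = 906. The PNT approximation gives 7049/ln(7049) ≈ 7049/8.86064 ≈ 795.54. Relative error (π(x) − x/ln(x)) / π(x) ≈ 12.19%; the approximation is known to undercount slightly (Li(x) is a better estimate).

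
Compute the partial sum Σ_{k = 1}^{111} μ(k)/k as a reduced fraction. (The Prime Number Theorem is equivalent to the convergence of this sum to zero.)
Σ μ(k)/k = -678316192822146162262092815134314936522301/39962142402550705168325165981723972810713890

Values of μ(k) for 1 ≤ k ≤ 111: μ(1) = 1, μ(2) = -1, μ(3) = -1, μ(5) = -1, μ(6) = 1, μ(7) = -1, μ(10) = 1, μ(11) = -1, μ(13) = -1, μ(14) = 1, μ(15) = 1, μ(17) = -1, μ(19) = -1, μ(21) = 1, μ(22) = 1, μ(23) = -1, μ(26) = 1, μ(29) = -1, μ(30) = -1, μ(31) = -1, μ(33) = 1, μ(34) = 1, μ(35) = 1, μ(37) = -1, μ(38) = 1, μ(39) = 1, μ(41) = -1, μ(42) = -1, μ(43) = -1, μ(46) = 1, μ(47) = -1, μ(51) = 1, μ(53) = -1, μ(55) = 1, μ(57) = 1, μ(58) = 1, μ(59) = -1, μ(61) = -1, μ(62) = 1, μ(65) = 1, μ(66) = -1, μ(67) = -1, μ(69) = 1, μ(70) = -1, μ(71) = -1, μ(73) = -1, μ(74) = 1, μ(77) = 1, μ(78) = -1, μ(79) = -1, μ(82) = 1, μ(83) = -1, μ(85) = 1, μ(86) = 1, μ(87) = 1, μ(89) = -1, μ(91) = 1, μ(93) = 1, μ(94) = 1, μ(95) = 1, μ(97) = -1, μ(101) = -1, μ(102) = -1, μ(103) = -1, μ(105) = -1, μ(106) = 1, μ(107) = -1, μ(109) = -1, μ(110) = -1, μ(111) = 1, with μ = 0 on non-squarefree integers. Summing μ(k)/k for k where μ(k) ≠ 0 gives -678316192822146162262092815134314936522301/39962142402550705168325165981723972810713890 ≈ -0.0170. (PNT ⟺ this sum → 0 as n → ∞.)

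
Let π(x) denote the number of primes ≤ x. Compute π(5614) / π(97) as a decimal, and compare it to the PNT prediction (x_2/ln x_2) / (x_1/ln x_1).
π(5614)/π(97) = 738/25 ≈ 29.5200;  PNT prediction ≈ 30.6691.

π(97) = 25 and π(5614) = 738, so π(5614)/π(97) ≈ 29.5200. The PNT-predicted ratio is (5614/ln(5614)) / (97/ln(97)) ≈ 30.6691. The two agree to within a few percent, as expected.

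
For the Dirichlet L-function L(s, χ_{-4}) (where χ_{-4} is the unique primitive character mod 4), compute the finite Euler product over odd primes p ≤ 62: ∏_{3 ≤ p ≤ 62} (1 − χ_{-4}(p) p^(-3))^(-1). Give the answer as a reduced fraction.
∏ = 126115667482028600084463789626710364805572778792731/130156894276470431285217911893722225289762827141120

The odd primes p ≤ 62 are [3, 5, 7, 11, 13, 17, 19, 23, 29, 31, 37, 41, 43, 47, 53, 59, 61]. For each, χ(p) = 1 if p ≡ 1 mod 4, χ(p) = −1 if p ≡ 3 mod 4. Taking (1 − χ(p)/p^3)^(-1) = p^3/(p^3 − χ(p)): (1 − (-1)/3^3)^(-1) · (1 − (1)/5^3)^(-1) · (1 − (-1)/7^3)^(-1) · (1 − (-1)/11^3)^(-1) · (1 − (1)/13^3)^(-1) · (1 − (1)/17^3)^(-1) · (1 − (-1)/19^3)^(-1) · (1 − (-1)/23^3)^(-1) · (1 − (1)/29^3)^(-1) · (1 − (-1)/31^3)^(-1) · (1 − (1)/37^3)^(-1) · (1 − (1)/41^3)^(-1) · (1 − (-1)/43^3)^(-1) · (1 − (-1)/47^3)^(-1) · (1 − (1)/53^3)^(-1) · (1 − (-1)/59^3)^(-1) · (1 − (1)/61^3)^(-1) = 126115667482028600084463789626710364805572778792731/130156894276470431285217911893722225289762827141120.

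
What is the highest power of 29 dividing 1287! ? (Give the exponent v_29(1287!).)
v_29(1287!) = 45

Legendre's formula: v_p(n!) = Σ_{k ≥ 1} ⌊n / p^k⌋. For p = 29, n = 1287, the terms are:
  ⌊1287/29^1⌋ = ⌊1287/29⌋ = 44
  ⌊1287/29^2⌋ = ⌊1287/841⌋ = 1
(the next term ⌊1287/29^3⌋ = 0, terminating the sum). Summing: v_29(1287!) = 44 + 1 = 45.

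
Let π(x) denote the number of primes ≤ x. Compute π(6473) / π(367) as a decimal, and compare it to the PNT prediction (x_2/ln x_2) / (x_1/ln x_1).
π(6473)/π(367) = 840/73 ≈ 11.5068;  PNT prediction ≈ 11.8691.

π(367) = 73 and π(6473) = 840, so π(6473)/π(367) ≈ 11.5068. The PNT-predicted ratio is (6473/ln(6473)) / (367/ln(367)) ≈ 11.8691. The two agree to within a few percent, as expected.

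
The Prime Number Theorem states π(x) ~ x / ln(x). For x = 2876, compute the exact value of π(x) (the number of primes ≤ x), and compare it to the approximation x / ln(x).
π(2876) = 416;  x/ln(x) ≈ 361.12;  relative error ≈ 13.19%.

Directly count primes up to 2876: π(2876) = 416. The PNT approximation gives 2876/ln(2876) ≈ 2876/7.96416 ≈ 361.12. Relative error (π(x) − x/ln(x)) / π(x) ≈ 13.19%; the approximation is known to undercount slightly (Li(x) is a better estimate).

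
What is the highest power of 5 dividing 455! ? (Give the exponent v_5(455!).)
v_5(455!) = 112

Legendre's formula: v_p(n!) = Σ_{k ≥ 1} ⌊n / p^k⌋. For p = 5, n = 455, the terms are:
  ⌊455/5^1⌋ = ⌊455/5⌋ = 91
  ⌊455/5^2⌋ = ⌊455/25⌋ = 18
  ⌊455/5^3⌋ = ⌊455/125⌋ = 3
(the next term ⌊455/5^4⌋ = 0, terminating the sum). Summing: v_5(455!) = 91 + 18 + 3 = 112.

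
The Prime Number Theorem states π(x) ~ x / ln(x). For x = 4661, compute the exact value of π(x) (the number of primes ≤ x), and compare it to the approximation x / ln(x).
π(4661) = 630;  x/ln(x) ≈ 551.79;  relative error ≈ 12.41%.

Directly count primes up to 4661: π(4661) = 630. The PNT approximation gives 4661/ln(4661) ≈ 4661/8.44699 ≈ 551.79. Relative error (π(x) − x/ln(x)) / π(x) ≈ 12.41%; the approximation is known to undercount slightly (Li(x) is a better estimate).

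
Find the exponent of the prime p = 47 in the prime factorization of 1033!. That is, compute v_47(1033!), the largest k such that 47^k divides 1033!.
v_47(1033!) = 21

Legendre's formula: v_p(n!) = Σ_{k ≥ 1} ⌊n / p^k⌋. For p = 47, n = 1033, the terms are:
  ⌊1033/47^1⌋ = ⌊1033/47⌋ = 21
(the next term ⌊1033/47^2⌋ = 0, terminating the sum). Summing: v_47(1033!) = 21 = 21.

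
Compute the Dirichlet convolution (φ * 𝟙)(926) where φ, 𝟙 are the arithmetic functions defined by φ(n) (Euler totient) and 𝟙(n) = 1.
(φ * 𝟙)(926) = 926

Divisors of 926: [1, 2, 463, 926]. For each d | 926:
  d = 1: φ(1) · 𝟙(926/1) = 1 · 1 = 1
  d = 2: φ(2) · 𝟙(926/2) = 1 · 1 = 1
  d = 463: φ(463) · 𝟙(926/463) = 462 · 1 = 462
  d = 926: φ(926) · 𝟙(926/926) = 462 · 1 = 462
Summing: (φ * 𝟙)(926) = 1 + 1 + 462 + 462 = 926.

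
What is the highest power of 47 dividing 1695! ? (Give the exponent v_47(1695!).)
v_47(1695!) = 36

Legendre's formula: v_p(n!) = Σ_{k ≥ 1} ⌊n / p^k⌋. For p = 47, n = 1695, the terms are:
  ⌊1695/47^1⌋ = ⌊1695/47⌋ = 36
(the next term ⌊1695/47^2⌋ = 0, terminating the sum). Summing: v_47(1695!) = 36 = 36.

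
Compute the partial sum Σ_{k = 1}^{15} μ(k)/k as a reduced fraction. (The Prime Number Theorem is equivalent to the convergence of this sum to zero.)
Σ μ(k)/k = 304/5005

Values of μ(k) for 1 ≤ k ≤ 15: μ(1) = 1, μ(2) = -1, μ(3) = -1, μ(5) = -1, μ(6) = 1, μ(7) = -1, μ(10) = 1, μ(11) = -1, μ(13) = -1, μ(14) = 1, μ(15) = 1, with μ = 0 on non-squarefree integers. Summing μ(k)/k for k where μ(k) ≠ 0 gives 304/5005 ≈ 0.0607. (PNT ⟺ this sum → 0 as n → ∞.)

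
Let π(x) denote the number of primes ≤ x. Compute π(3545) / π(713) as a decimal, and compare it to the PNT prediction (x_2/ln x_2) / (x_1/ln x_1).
π(3545)/π(713) = 496/127 ≈ 3.9055;  PNT prediction ≈ 3.9963.

π(713) = 127 and π(3545) = 496, so π(3545)/π(713) ≈ 3.9055. The PNT-predicted ratio is (3545/ln(3545)) / (713/ln(713)) ≈ 3.9963. The two agree to within a few percent, as expected.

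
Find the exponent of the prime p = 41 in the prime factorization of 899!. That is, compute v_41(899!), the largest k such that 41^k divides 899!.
v_41(899!) = 21

Legendre's formula: v_p(n!) = Σ_{k ≥ 1} ⌊n / p^k⌋. For p = 41, n = 899, the terms are:
  ⌊899/41^1⌋ = ⌊899/41⌋ = 21
(the next term ⌊899/41^2⌋ = 0, terminating the sum). Summing: v_41(899!) = 21 = 21.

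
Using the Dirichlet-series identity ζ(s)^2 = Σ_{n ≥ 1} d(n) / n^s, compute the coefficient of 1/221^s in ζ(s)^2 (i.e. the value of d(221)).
d(221) = 4

ζ(s)^2 = (Σ 1/m^s)(Σ 1/k^s). The coefficient of 1/n^s in the product is the number of ordered pairs (m, k) with mk = n, which equals d(n). For n = 221, divisors are [1, 13, 17, 221], so d(221) = 4.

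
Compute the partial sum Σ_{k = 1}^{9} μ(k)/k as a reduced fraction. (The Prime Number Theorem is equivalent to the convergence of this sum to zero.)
Σ μ(k)/k = -1/105

Values of μ(k) for 1 ≤ k ≤ 9: μ(1) = 1, μ(2) = -1, μ(3) = -1, μ(5) = -1, μ(6) = 1, μ(7) = -1, with μ = 0 on non-squarefree integers. Summing μ(k)/k for k where μ(k) ≠ 0 gives -1/105 ≈ -0.0095. (PNT ⟺ this sum → 0 as n → ∞.)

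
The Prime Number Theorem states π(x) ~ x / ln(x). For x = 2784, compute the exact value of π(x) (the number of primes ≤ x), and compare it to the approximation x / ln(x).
π(2784) = 404;  x/ln(x) ≈ 351.00;  relative error ≈ 13.12%.

Directly count primes up to 2784: π(2784) = 404. The PNT approximation gives 2784/ln(2784) ≈ 2784/7.93164 ≈ 351.00. Relative error (π(x) − x/ln(x)) / π(x) ≈ 13.12%; the approximation is known to undercount slightly (Li(x) is a better estimate).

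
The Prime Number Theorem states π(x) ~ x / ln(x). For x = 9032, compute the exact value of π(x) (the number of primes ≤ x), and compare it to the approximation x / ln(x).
π(9032) = 1122;  x/ln(x) ≈ 991.60;  relative error ≈ 11.62%.

Directly count primes up to 9032: π(9032) = 1122. The PNT approximation gives 9032/ln(9032) ≈ 9032/9.10853 ≈ 991.60. Relative error (π(x) − x/ln(x)) / π(x) ≈ 11.62%; the approximation is known to undercount slightly (Li(x) is a better estimate).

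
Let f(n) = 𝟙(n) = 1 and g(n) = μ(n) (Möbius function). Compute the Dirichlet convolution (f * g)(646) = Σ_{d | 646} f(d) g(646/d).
(𝟙 * μ)(646) = 0

Divisors of 646: [1, 2, 17, 19, 34, 38, 323, 646]. For each d | 646:
  d = 1: 𝟙(1) · μ(646/1) = 1 · -1 = -1
  d = 2: 𝟙(2) · μ(646/2) = 1 · 1 = 1
  d = 17: 𝟙(17) · μ(646/17) = 1 · 1 = 1
  d = 19: 𝟙(19) · μ(646/19) = 1 · 1 = 1
  d = 34: 𝟙(34) · μ(646/34) = 1 · -1 = -1
  d = 38: 𝟙(38) · μ(646/38) = 1 · -1 = -1
  d = 323: 𝟙(323) · μ(646/323) = 1 · -1 = -1
  d = 646: 𝟙(646) · μ(646/646) = 1 · 1 = 1
Summing: (𝟙 * μ)(646) = -1 + 1 + 1 + 1 + -1 + -1 + -1 + 1 = 0.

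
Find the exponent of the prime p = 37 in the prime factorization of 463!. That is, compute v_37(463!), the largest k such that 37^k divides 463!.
v_37(463!) = 12

Legendre's formula: v_p(n!) = Σ_{k ≥ 1} ⌊n / p^k⌋. For p = 37, n = 463, the terms are:
  ⌊463/37^1⌋ = ⌊463/37⌋ = 12
(the next term ⌊463/37^2⌋ = 0, terminating the sum). Summing: v_37(463!) = 12 = 12.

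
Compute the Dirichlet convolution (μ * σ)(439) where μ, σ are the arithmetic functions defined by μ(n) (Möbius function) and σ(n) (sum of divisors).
(μ * σ)(439) = 439

Divisors of 439: [1, 439]. For each d | 439:
  d = 1: μ(1) · σ(439/1) = 1 · 440 = 440
  d = 439: μ(439) · σ(439/439) = -1 · 1 = -1
Summing: (μ * σ)(439) = 440 + -1 = 439.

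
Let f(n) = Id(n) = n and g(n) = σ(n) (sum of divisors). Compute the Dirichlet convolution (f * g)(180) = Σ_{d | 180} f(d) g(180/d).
(Id * σ)(180) = 6358

Divisors of 180: [1, 2, 3, 4, 5, 6, 9, 10, 12, 15, 18, 20, 30, 36, 45, 60, 90, 180]. For each d | 180:
  d = 1: Id(1) · σ(180/1) = 1 · 546 = 546
  d = 2: Id(2) · σ(180/2) = 2 · 234 = 468
  d = 3: Id(3) · σ(180/3) = 3 · 168 = 504
  d = 4: Id(4) · σ(180/4) = 4 · 78 = 312
  d = 5: Id(5) · σ(180/5) = 5 · 91 = 455
  d = 6: Id(6) · σ(180/6) = 6 · 72 = 432
  d = 9: Id(9) · σ(180/9) = 9 · 42 = 378
  d = 10: Id(10) · σ(180/10) = 10 · 39 = 390
  d = 12: Id(12) · σ(180/12) = 12 · 24 = 288
  d = 15: Id(15) · σ(180/15) = 15 · 28 = 420
  d = 18: Id(18) · σ(180/18) = 18 · 18 = 324
  d = 20: Id(20) · σ(180/20) = 20 · 13 = 260
  d = 30: Id(30) · σ(180/30) = 30 · 12 = 360
  d = 36: Id(36) · σ(180/36) = 36 · 6 = 216
  d = 45: Id(45) · σ(180/45) = 45 · 7 = 315
  d = 60: Id(60) · σ(180/60) = 60 · 4 = 240
  d = 90: Id(90) · σ(180/90) = 90 · 3 = 270
  d = 180: Id(180) · σ(180/180) = 180 · 1 = 180
Summing: (Id * σ)(180) = 546 + 468 + 504 + 312 + 455 + 432 + 378 + 390 + 288 + 420 + 324 + 260 + 360 + 216 + 315 + 240 + 270 + 180 = 6358.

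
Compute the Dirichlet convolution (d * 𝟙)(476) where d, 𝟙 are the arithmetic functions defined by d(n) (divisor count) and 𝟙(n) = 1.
(d * 𝟙)(476) = 54

Divisors of 476: [1, 2, 4, 7, 14, 17, 28, 34, 68, 119, 238, 476]. For each d | 476:
  d = 1: d(1) · 𝟙(476/1) = 1 · 1 = 1
  d = 2: d(2) · 𝟙(476/2) = 2 · 1 = 2
  d = 4: d(4) · 𝟙(476/4) = 3 · 1 = 3
  d = 7: d(7) · 𝟙(476/7) = 2 · 1 = 2
  d = 14: d(14) · 𝟙(476/14) = 4 · 1 = 4
  d = 17: d(17) · 𝟙(476/17) = 2 · 1 = 2
  d = 28: d(28) · 𝟙(476/28) = 6 · 1 = 6
  d = 34: d(34) · 𝟙(476/34) = 4 · 1 = 4
  d = 68: d(68) · 𝟙(476/68) = 6 · 1 = 6
  d = 119: d(119) · 𝟙(476/119) = 4 · 1 = 4
  d = 238: d(238) · 𝟙(476/238) = 8 · 1 = 8
  d = 476: d(476) · 𝟙(476/476) = 12 · 1 = 12
Summing: (d * 𝟙)(476) = 1 + 2 + 3 + 2 + 4 + 2 + 6 + 4 + 6 + 4 + 8 + 12 = 54.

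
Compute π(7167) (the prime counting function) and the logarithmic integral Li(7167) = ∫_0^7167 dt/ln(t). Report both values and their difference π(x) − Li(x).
π(7167) = 916;  Li(7167) ≈ 933.17;  π(x) − Li(x) ≈ -17.17.

Direct count of primes ≤ 7167 gives π(7167) = 916. Numerical evaluation of the logarithmic integral gives Li(7167) ≈ 933.17. The difference π(x) − Li(x) ≈ -17.17 is typically negative for small/moderate x (Li(x) overestimates), though Littlewood's theorem shows this sign changes infinitely often.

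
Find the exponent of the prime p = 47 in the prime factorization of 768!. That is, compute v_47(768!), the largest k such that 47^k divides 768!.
v_47(768!) = 16

Legendre's formula: v_p(n!) = Σ_{k ≥ 1} ⌊n / p^k⌋. For p = 47, n = 768, the terms are:
  ⌊768/47^1⌋ = ⌊768/47⌋ = 16
(the next term ⌊768/47^2⌋ = 0, terminating the sum). Summing: v_47(768!) = 16 = 16.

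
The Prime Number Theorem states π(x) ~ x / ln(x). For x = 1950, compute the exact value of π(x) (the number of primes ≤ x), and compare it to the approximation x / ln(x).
π(1950) = 296;  x/ln(x) ≈ 257.41;  relative error ≈ 13.04%.

Directly count primes up to 1950: π(1950) = 296. The PNT approximation gives 1950/ln(1950) ≈ 1950/7.57558 ≈ 257.41. Relative error (π(x) − x/ln(x)) / π(x) ≈ 13.04%; the approximation is known to undercount slightly (Li(x) is a better estimate).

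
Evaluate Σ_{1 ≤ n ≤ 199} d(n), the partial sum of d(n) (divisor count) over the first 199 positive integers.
Σ_{n ≤ 199} d(n) = 1086

Compute d(n) for each 1 ≤ n ≤ 199: d(1) = 1, d(2) = 2, d(3) = 2, d(4) = 3, d(5) = 2, d(6) = 4, d(7) = 2, d(8) = 4, d(9) = 3, d(10) = 4, d(11) = 2, d(12) = 6, d(13) = 2, d(14) = 4, d(15) = 4, d(16) = 5, d(17) = 2, d(18) = 6, d(19) = 2, d(20) = 6, d(21) = 4, d(22) = 4, d(23) = 2, d(24) = 8, d(25) = 3, d(26) = 4, d(27) = 4, d(28) = 6, d(29) = 2, d(30) = 8, d(31) = 2, d(32) = 6, d(33) = 4, d(34) = 4, d(35) = 4, d(36) = 9, d(37) = 2, d(38) = 4, d(39) = 4, d(40) = 8, d(41) = 2, d(42) = 8, d(43) = 2, d(44) = 6, d(45) = 6, d(46) = 4, d(47) = 2, d(48) = 10, d(49) = 3, d(50) = 6, d(51) = 4, d(52) = 6, d(53) = 2, d(54) = 8, d(55) = 4, d(56) = 8, d(57) = 4, d(58) = 4, d(59) = 2, d(60) = 12, d(61) = 2, d(62) = 4, d(63) = 6, d(64) = 7, d(65) = 4, d(66) = 8, d(67) = 2, d(68) = 6, d(69) = 4, d(70) = 8, d(71) = 2, d(72) = 12, d(73) = 2, d(74) = 4, d(75) = 6, d(76) = 6, d(77) = 4, d(78) = 8, d(79) = 2, d(80) = 10, d(81) = 5, d(82) = 4, d(83) = 2, d(84) = 12, d(85) = 4, d(86) = 4, d(87) = 4, d(88) = 8, d(89) = 2, d(90) = 12, d(91) = 4, d(92) = 6, d(93) = 4, d(94) = 4, d(95) = 4, d(96) = 12, d(97) = 2, d(98) = 6, d(99) = 6, d(100) = 9, d(101) = 2, d(102) = 8, d(103) = 2, d(104) = 8, d(105) = 8, d(106) = 4, d(107) = 2, d(108) = 12, d(109) = 2, d(110) = 8, d(111) = 4, d(112) = 10, d(113) = 2, d(114) = 8, d(115) = 4, d(116) = 6, d(117) = 6, d(118) = 4, d(119) = 4, d(120) = 16, d(121) = 3, d(122) = 4, d(123) = 4, d(124) = 6, d(125) = 4, d(126) = 12, d(127) = 2, d(128) = 8, d(129) = 4, d(130) = 8, d(131) = 2, d(132) = 12, d(133) = 4, d(134) = 4, d(135) = 8, d(136) = 8, d(137) = 2, d(138) = 8, d(139) = 2, d(140) = 12, d(141) = 4, d(142) = 4, d(143) = 4, d(144) = 15, d(145) = 4, d(146) = 4, d(147) = 6, d(148) = 6, d(149) = 2, d(150) = 12, d(151) = 2, d(152) = 8, d(153) = 6, d(154) = 8, d(155) = 4, d(156) = 12, d(157) = 2, d(158) = 4, d(159) = 4, d(160) = 12, d(161) = 4, d(162) = 10, d(163) = 2, d(164) = 6, d(165) = 8, d(166) = 4, d(167) = 2, d(168) = 16, d(169) = 3, d(170) = 8, d(171) = 6, d(172) = 6, d(173) = 2, d(174) = 8, d(175) = 6, d(176) = 10, d(177) = 4, d(178) = 4, d(179) = 2, d(180) = 18, d(181) = 2, d(182) = 8, d(183) = 4, d(184) = 8, d(185) = 4, d(186) = 8, d(187) = 4, d(188) = 6, d(189) = 8, d(190) = 8, d(191) = 2, d(192) = 14, d(193) = 2, d(194) = 4, d(195) = 8, d(196) = 9, d(197) = 2, d(198) = 12, d(199) = 2. Summing all 199 values: 1086. (Dirichlet's divisor formula: Σ_{n ≤ x} d(n) = x ln(x) + (2γ − 1) x + O(√x). For x = 199, the asymptotic estimate is ≈ 1084.10.)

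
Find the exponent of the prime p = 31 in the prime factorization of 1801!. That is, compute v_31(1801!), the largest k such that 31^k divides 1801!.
v_31(1801!) = 59

Legendre's formula: v_p(n!) = Σ_{k ≥ 1} ⌊n / p^k⌋. For p = 31, n = 1801, the terms are:
  ⌊1801/31^1⌋ = ⌊1801/31⌋ = 58
  ⌊1801/31^2⌋ = ⌊1801/961⌋ = 1
(the next term ⌊1801/31^3⌋ = 0, terminating the sum). Summing: v_31(1801!) = 58 + 1 = 59.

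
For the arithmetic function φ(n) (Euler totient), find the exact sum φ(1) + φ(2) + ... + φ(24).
Σ_{n ≤ 24} φ(n) = 180

Compute φ(n) for each 1 ≤ n ≤ 24: φ(1) = 1, φ(2) = 1, φ(3) = 2, φ(4) = 2, φ(5) = 4, φ(6) = 2, φ(7) = 6, φ(8) = 4, φ(9) = 6, φ(10) = 4, φ(11) = 10, φ(12) = 4, φ(13) = 12, φ(14) = 6, φ(15) = 8, φ(16) = 8, φ(17) = 16, φ(18) = 6, φ(19) = 18, φ(20) = 8, φ(21) = 12, φ(22) = 10, φ(23) = 22, φ(24) = 8. Summing all 24 values: 180. (Average order: Σ_{n ≤ x} φ(n) ~ (3/π²) x². For x = 24, (3/π²)·24² ≈ 175.08.)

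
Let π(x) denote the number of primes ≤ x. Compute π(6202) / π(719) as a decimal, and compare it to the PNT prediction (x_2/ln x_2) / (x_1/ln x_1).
π(6202)/π(719) = 806/128 ≈ 6.2969;  PNT prediction ≈ 6.4974.

π(719) = 128 and π(6202) = 806, so π(6202)/π(719) ≈ 6.2969. The PNT-predicted ratio is (6202/ln(6202)) / (719/ln(719)) ≈ 6.4974. The two agree to within a few percent, as expected.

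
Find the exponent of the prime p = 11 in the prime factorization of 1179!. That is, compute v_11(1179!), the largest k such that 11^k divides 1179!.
v_11(1179!) = 116

Legendre's formula: v_p(n!) = Σ_{k ≥ 1} ⌊n / p^k⌋. For p = 11, n = 1179, the terms are:
  ⌊1179/11^1⌋ = ⌊1179/11⌋ = 107
  ⌊1179/11^2⌋ = ⌊1179/121⌋ = 9
(the next term ⌊1179/11^3⌋ = 0, terminating the sum). Summing: v_11(1179!) = 107 + 9 = 116.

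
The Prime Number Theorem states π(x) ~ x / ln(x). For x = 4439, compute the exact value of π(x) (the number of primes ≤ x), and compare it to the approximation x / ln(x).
π(4439) = 602;  x/ln(x) ≈ 528.57;  relative error ≈ 12.20%.

Directly count primes up to 4439: π(4439) = 602. The PNT approximation gives 4439/ln(4439) ≈ 4439/8.39818 ≈ 528.57. Relative error (π(x) − x/ln(x)) / π(x) ≈ 12.20%; the approximation is known to undercount slightly (Li(x) is a better estimate).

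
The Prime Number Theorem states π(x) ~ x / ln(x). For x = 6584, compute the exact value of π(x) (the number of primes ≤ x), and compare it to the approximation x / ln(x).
π(6584) = 852;  x/ln(x) ≈ 748.83;  relative error ≈ 12.11%.

Directly count primes up to 6584: π(6584) = 852. The PNT approximation gives 6584/ln(6584) ≈ 6584/8.79240 ≈ 748.83. Relative error (π(x) − x/ln(x)) / π(x) ≈ 12.11%; the approximation is known to undercount slightly (Li(x) is a better estimate).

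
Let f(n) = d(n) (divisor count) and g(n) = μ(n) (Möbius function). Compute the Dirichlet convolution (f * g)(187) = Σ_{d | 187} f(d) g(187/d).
(d * μ)(187) = 1

Divisors of 187: [1, 11, 17, 187]. For each d | 187:
  d = 1: d(1) · μ(187/1) = 1 · 1 = 1
  d = 11: d(11) · μ(187/11) = 2 · -1 = -2
  d = 17: d(17) · μ(187/17) = 2 · -1 = -2
  d = 187: d(187) · μ(187/187) = 4 · 1 = 4
Summing: (d * μ)(187) = 1 + -2 + -2 + 4 = 1.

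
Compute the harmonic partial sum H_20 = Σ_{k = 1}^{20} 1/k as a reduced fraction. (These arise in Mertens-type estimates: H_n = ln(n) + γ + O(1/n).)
H_20 = 55835135/15519504

Direct summation: H_20 = 1 + 1/2 + ... + 1/20. The least common denominator is lcm(1, ..., 20) = 232792560; over this denominator the numerator is 232792560 + 116396280 + 77597520 + 58198140 + 46558512 + 38798760 + 33256080 + 29099070 + 25865840 + 23279256 + 21162960 + 19399380 + 17907120 + 16628040 + 15519504 + 14549535 + 13693680 + 12932920 + 12252240 + 11639628 = 837527025, so H_20 = 837527025/232792560; reducing by gcd(837527025, 232792560) = 15 gives 55835135/15519504 ≈ 3.59774. (The PNT-adjacent estimate ln(20) + γ ≈ 3.57295 matches within O(1/n).)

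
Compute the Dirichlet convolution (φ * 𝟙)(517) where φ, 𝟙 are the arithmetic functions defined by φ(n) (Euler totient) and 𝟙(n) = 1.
(φ * 𝟙)(517) = 517

Divisors of 517: [1, 11, 47, 517]. For each d | 517:
  d = 1: φ(1) · 𝟙(517/1) = 1 · 1 = 1
  d = 11: φ(11) · 𝟙(517/11) = 10 · 1 = 10
  d = 47: φ(47) · 𝟙(517/47) = 46 · 1 = 46
  d = 517: φ(517) · 𝟙(517/517) = 460 · 1 = 460
Summing: (φ * 𝟙)(517) = 1 + 10 + 46 + 460 = 517.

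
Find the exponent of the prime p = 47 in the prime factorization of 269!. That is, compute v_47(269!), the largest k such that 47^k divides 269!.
v_47(269!) = 5

Legendre's formula: v_p(n!) = Σ_{k ≥ 1} ⌊n / p^k⌋. For p = 47, n = 269, the terms are:
  ⌊269/47^1⌋ = ⌊269/47⌋ = 5
(the next term ⌊269/47^2⌋ = 0, terminating the sum). Summing: v_47(269!) = 5 = 5.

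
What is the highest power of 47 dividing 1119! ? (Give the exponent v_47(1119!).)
v_47(1119!) = 23

Legendre's formula: v_p(n!) = Σ_{k ≥ 1} ⌊n / p^k⌋. For p = 47, n = 1119, the terms are:
  ⌊1119/47^1⌋ = ⌊1119/47⌋ = 23
(the next term ⌊1119/47^2⌋ = 0, terminating the sum). Summing: v_47(1119!) = 23 = 23.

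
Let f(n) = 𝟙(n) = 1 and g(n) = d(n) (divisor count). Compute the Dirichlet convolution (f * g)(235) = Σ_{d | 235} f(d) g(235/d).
(𝟙 * d)(235) = 9

Divisors of 235: [1, 5, 47, 235]. For each d | 235:
  d = 1: 𝟙(1) · d(235/1) = 1 · 4 = 4
  d = 5: 𝟙(5) · d(235/5) = 1 · 2 = 2
  d = 47: 𝟙(47) · d(235/47) = 1 · 2 = 2
  d = 235: 𝟙(235) · d(235/235) = 1 · 1 = 1
Summing: (𝟙 * d)(235) = 4 + 2 + 2 + 1 = 9.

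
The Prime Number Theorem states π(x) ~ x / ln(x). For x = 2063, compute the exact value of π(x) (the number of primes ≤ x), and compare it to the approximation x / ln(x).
π(2063) = 311;  x/ln(x) ≈ 270.31;  relative error ≈ 13.08%.

Directly count primes up to 2063: π(2063) = 311. The PNT approximation gives 2063/ln(2063) ≈ 2063/7.63192 ≈ 270.31. Relative error (π(x) − x/ln(x)) / π(x) ≈ 13.08%; the approximation is known to undercount slightly (Li(x) is a better estimate).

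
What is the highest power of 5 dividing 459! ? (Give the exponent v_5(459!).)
v_5(459!) = 112

Legendre's formula: v_p(n!) = Σ_{k ≥ 1} ⌊n / p^k⌋. For p = 5, n = 459, the terms are:
  ⌊459/5^1⌋ = ⌊459/5⌋ = 91
  ⌊459/5^2⌋ = ⌊459/25⌋ = 18
  ⌊459/5^3⌋ = ⌊459/125⌋ = 3
(the next term ⌊459/5^4⌋ = 0, terminating the sum). Summing: v_5(459!) = 91 + 18 + 3 = 112.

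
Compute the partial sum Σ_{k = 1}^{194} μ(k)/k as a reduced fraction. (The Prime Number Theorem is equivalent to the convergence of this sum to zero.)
Σ μ(k)/k = -162685145434507819720231919124130110542776026835685412824952315254342218891/10471704020615314823179750081330797558038652774832687274326525057653363714330

Values of μ(k) for 1 ≤ k ≤ 194: μ(1) = 1, μ(2) = -1, μ(3) = -1, μ(5) = -1, μ(6) = 1, μ(7) = -1, μ(10) = 1, μ(11) = -1, μ(13) = -1, μ(14) = 1, μ(15) = 1, μ(17) = -1, μ(19) = -1, μ(21) = 1, μ(22) = 1, μ(23) = -1, μ(26) = 1, μ(29) = -1, μ(30) = -1, μ(31) = -1, μ(33) = 1, μ(34) = 1, μ(35) = 1, μ(37) = -1, μ(38) = 1, μ(39) = 1, μ(41) = -1, μ(42) = -1, μ(43) = -1, μ(46) = 1, μ(47) = -1, μ(51) = 1, μ(53) = -1, μ(55) = 1, μ(57) = 1, μ(58) = 1, μ(59) = -1, μ(61) = -1, μ(62) = 1, μ(65) = 1, μ(66) = -1, μ(67) = -1, μ(69) = 1, μ(70) = -1, μ(71) = -1, μ(73) = -1, μ(74) = 1, μ(77) = 1, μ(78) = -1, μ(79) = -1, μ(82) = 1, μ(83) = -1, μ(85) = 1, μ(86) = 1, μ(87) = 1, μ(89) = -1, μ(91) = 1, μ(93) = 1, μ(94) = 1, μ(95) = 1, μ(97) = -1, μ(101) = -1, μ(102) = -1, μ(103) = -1, μ(105) = -1, μ(106) = 1, μ(107) = -1, μ(109) = -1, μ(110) = -1, μ(111) = 1, μ(113) = -1, μ(114) = -1, μ(115) = 1, μ(118) = 1, μ(119) = 1, μ(122) = 1, μ(123) = 1, μ(127) = -1, μ(129) = 1, μ(130) = -1, μ(131) = -1, μ(133) = 1, μ(134) = 1, μ(137) = -1, μ(138) = -1, μ(139) = -1, μ(141) = 1, μ(142) = 1, μ(143) = 1, μ(145) = 1, μ(146) = 1, μ(149) = -1, μ(151) = -1, μ(154) = -1, μ(155) = 1, μ(157) = -1, μ(158) = 1, μ(159) = 1, μ(161) = 1, μ(163) = -1, μ(165) = -1, μ(166) = 1, μ(167) = -1, μ(170) = -1, μ(173) = -1, μ(174) = -1, μ(177) = 1, μ(178) = 1, μ(179) = -1, μ(181) = -1, μ(182) = -1, μ(183) = 1, μ(185) = 1, μ(186) = -1, μ(187) = 1, μ(190) = -1, μ(191) = -1, μ(193) = -1, μ(194) = 1, with μ = 0 on non-squarefree integers. Summing μ(k)/k for k where μ(k) ≠ 0 gives -162685145434507819720231919124130110542776026835685412824952315254342218891/10471704020615314823179750081330797558038652774832687274326525057653363714330 ≈ -0.0155. (PNT ⟺ this sum → 0 as n → ∞.)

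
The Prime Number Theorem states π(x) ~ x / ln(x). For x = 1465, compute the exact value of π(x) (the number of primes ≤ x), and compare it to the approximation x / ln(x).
π(1465) = 232;  x/ln(x) ≈ 200.97;  relative error ≈ 13.37%.

Directly count primes up to 1465: π(1465) = 232. The PNT approximation gives 1465/ln(1465) ≈ 1465/7.28961 ≈ 200.97. Relative error (π(x) − x/ln(x)) / π(x) ≈ 13.37%; the approximation is known to undercount slightly (Li(x) is a better estimate).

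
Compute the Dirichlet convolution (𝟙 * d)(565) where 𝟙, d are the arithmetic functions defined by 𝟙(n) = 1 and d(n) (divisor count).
(𝟙 * d)(565) = 9

Divisors of 565: [1, 5, 113, 565]. For each d | 565:
  d = 1: 𝟙(1) · d(565/1) = 1 · 4 = 4
  d = 5: 𝟙(5) · d(565/5) = 1 · 2 = 2
  d = 113: 𝟙(113) · d(565/113) = 1 · 2 = 2
  d = 565: 𝟙(565) · d(565/565) = 1 · 1 = 1
Summing: (𝟙 * d)(565) = 4 + 2 + 2 + 1 = 9.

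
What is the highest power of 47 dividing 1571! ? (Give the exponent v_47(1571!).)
v_47(1571!) = 33

Legendre's formula: v_p(n!) = Σ_{k ≥ 1} ⌊n / p^k⌋. For p = 47, n = 1571, the terms are:
  ⌊1571/47^1⌋ = ⌊1571/47⌋ = 33
(the next term ⌊1571/47^2⌋ = 0, terminating the sum). Summing: v_47(1571!) = 33 = 33.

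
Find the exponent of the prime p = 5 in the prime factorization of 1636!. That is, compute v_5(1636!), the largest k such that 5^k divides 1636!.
v_5(1636!) = 407

Legendre's formula: v_p(n!) = Σ_{k ≥ 1} ⌊n / p^k⌋. For p = 5, n = 1636, the terms are:
  ⌊1636/5^1⌋ = ⌊1636/5⌋ = 327
  ⌊1636/5^2⌋ = ⌊1636/25⌋ = 65
  ⌊1636/5^3⌋ = ⌊1636/125⌋ = 13
  ⌊1636/5^4⌋ = ⌊1636/625⌋ = 2
(the next term ⌊1636/5^5⌋ = 0, terminating the sum). Summing: v_5(1636!) = 327 + 65 + 13 + 2 = 407.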